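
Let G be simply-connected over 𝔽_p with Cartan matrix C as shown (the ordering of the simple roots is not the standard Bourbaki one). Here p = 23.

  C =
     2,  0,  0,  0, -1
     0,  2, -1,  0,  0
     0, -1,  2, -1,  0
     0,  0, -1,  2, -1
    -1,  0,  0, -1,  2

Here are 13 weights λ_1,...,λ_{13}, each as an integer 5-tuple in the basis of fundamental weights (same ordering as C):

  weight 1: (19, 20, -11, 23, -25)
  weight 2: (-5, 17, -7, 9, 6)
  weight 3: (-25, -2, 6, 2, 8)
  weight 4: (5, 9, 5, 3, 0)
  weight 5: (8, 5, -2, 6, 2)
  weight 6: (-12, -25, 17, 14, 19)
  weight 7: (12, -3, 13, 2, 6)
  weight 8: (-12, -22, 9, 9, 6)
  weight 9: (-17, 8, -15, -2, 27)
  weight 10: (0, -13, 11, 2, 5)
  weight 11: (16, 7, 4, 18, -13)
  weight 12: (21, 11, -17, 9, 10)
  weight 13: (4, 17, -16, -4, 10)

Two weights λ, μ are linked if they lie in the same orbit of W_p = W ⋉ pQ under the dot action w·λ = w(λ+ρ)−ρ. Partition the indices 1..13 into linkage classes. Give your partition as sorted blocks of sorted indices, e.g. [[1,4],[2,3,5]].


Type A_5, rank 5, |W|=720; reorder rows/cols to standard.

W_23-reps of the 13 weights in Ā_23 (same 5-coord order as C):

  [1] (8, 0, 1, 9, 2);  [2] (2, 6, 6, 4, 1);  [3] (8, 4, 1, 6, 3);  [4] (2, 6, 6, 4, 1);  [5] (8, 4, 1, 6, 3);  [6] (8, 4, 1, 6, 3);  [7] (1, 12, 0, 3, 6);  [8] (2, 6, 6, 4, 1);  [9] (8, 4, 1, 6, 3);  [10] (1, 12, 0, 3, 6);  [11] (8, 4, 1, 6, 3);  [12] (2, 6, 6, 4, 1);  [13] (2, 0, 3, 8, 5)

5 distinct reps among the 13 weights ⇒ 5 W_23-linkage classes:

[[1], [2, 4, 8, 12], [3, 5, 6, 9, 11], [7, 10], [13]]


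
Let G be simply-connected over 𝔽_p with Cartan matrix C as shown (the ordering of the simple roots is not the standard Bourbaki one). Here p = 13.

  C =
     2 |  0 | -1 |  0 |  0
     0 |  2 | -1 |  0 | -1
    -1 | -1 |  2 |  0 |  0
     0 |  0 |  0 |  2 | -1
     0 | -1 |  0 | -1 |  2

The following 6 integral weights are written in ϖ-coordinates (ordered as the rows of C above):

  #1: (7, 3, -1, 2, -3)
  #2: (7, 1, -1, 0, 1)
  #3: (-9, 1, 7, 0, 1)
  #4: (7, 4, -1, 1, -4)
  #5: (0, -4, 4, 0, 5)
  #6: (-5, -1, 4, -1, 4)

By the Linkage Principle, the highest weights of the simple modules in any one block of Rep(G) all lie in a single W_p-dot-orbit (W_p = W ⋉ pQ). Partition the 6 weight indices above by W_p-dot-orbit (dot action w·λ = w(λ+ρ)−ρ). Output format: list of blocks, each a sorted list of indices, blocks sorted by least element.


Dynkin diagram of C (from the 8 off-diagonal −1 entries): A_5.

λ_j+ρ reflected into Ā_13 (⟨·,θ^∨⟩≤13); 5-tuples as given:

  λ_1 → (8, 2, 0, 1, 2) · λ_2 → (8, 2, 0, 1, 2) · λ_3 → (8, 2, 0, 1, 2) · λ_4 → (8, 2, 0, 1, 2) · λ_5 → (1, 3, 2, 1, 3) · λ_6 → (4, 0, 1, 0, 5)

Grouping the 6 weights by Ā_13-representative: 3 linkage classes.

[[1, 2, 3, 4], [5], [6]]


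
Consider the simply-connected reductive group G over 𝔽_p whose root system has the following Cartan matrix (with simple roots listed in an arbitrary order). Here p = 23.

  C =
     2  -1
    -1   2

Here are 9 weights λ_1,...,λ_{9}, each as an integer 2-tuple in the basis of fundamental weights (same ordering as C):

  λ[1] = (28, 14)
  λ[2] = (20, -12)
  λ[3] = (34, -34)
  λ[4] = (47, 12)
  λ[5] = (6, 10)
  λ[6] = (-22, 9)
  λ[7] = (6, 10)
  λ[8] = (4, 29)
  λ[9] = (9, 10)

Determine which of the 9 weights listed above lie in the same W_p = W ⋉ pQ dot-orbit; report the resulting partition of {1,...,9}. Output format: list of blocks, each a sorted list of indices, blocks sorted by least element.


Cartan matrix: type A_2 (|W|=6); un-permuting the 2 rows.

W_23-reps of the 9 weights in Ā_23 (same 2-coord order as C):

  [1] (2, 6);  [2] (10, 11);  [3] (10, 11);  [4] (13, 8);  [5] (7, 11);  [6] (10, 11);  [7] (7, 11);  [8] (7, 11);  [9] (10, 11)

The 9 indices split into 4 linkage classes (same alcove rep ⇔ same W_23-dot-orbit):

[[1], [2, 3, 6, 9], [4], [5, 7, 8]]


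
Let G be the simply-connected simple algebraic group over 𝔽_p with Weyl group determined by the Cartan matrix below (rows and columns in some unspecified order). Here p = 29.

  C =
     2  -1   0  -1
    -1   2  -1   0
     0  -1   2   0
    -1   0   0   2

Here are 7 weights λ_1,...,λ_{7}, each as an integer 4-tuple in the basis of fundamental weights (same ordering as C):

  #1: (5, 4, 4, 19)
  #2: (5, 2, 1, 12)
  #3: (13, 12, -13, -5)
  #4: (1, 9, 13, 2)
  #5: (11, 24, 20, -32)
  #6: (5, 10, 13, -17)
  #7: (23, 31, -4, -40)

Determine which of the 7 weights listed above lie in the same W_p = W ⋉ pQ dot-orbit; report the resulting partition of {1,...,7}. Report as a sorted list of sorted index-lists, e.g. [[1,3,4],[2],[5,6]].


Cartan matrix: type A_4 (|W|=120); un-permuting the 4 rows.

Folding the 7 weights λ_j+ρ into Ā_29 (reps in the given 4-coord order):

  [1] (6, 3, 2, 13);  [2] (6, 3, 2, 13);  [3] (10, 1, 12, 4);  [4] (2, 10, 14, 3);  [5] (0, 2, 6, 17);  [6] (10, 1, 12, 4);  [7] (2, 10, 14, 3)

These 7 weights hit 4 W_29-dot-orbits; sizes (2, 2, 2, 1):

[[1, 2], [3, 6], [4, 7], [5]]


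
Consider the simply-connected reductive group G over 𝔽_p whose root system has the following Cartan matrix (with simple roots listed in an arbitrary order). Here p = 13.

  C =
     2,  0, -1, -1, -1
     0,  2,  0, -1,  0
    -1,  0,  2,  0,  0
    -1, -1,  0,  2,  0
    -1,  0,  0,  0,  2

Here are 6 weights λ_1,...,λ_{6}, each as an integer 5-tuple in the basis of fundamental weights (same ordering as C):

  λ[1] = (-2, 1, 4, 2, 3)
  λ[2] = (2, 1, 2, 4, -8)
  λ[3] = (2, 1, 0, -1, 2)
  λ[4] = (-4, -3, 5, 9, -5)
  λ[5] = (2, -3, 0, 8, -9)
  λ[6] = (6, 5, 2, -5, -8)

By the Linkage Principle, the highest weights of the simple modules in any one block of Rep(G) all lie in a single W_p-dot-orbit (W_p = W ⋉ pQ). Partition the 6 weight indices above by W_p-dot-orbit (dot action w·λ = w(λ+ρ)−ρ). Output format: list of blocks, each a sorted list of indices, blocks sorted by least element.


Dynkin diagram of C (from the 8 off-diagonal −1 entries): D_5.

λ_j+ρ reflected into Ā_13 (⟨·,θ^∨⟩≤13); 5-tuples as given:

  [1] (1, 2, 4, 0, 3)
  [2] (3, 2, 1, 0, 3)
  [3] (3, 2, 1, 0, 3)
  [4] (3, 2, 1, 0, 3)
  [5] (1, 2, 4, 0, 3)
  [6] (3, 2, 1, 0, 3)

The 6 indices split into 2 linkage classes (same alcove rep ⇔ same W_13-dot-orbit):

[[1, 5], [2, 3, 4, 6]]


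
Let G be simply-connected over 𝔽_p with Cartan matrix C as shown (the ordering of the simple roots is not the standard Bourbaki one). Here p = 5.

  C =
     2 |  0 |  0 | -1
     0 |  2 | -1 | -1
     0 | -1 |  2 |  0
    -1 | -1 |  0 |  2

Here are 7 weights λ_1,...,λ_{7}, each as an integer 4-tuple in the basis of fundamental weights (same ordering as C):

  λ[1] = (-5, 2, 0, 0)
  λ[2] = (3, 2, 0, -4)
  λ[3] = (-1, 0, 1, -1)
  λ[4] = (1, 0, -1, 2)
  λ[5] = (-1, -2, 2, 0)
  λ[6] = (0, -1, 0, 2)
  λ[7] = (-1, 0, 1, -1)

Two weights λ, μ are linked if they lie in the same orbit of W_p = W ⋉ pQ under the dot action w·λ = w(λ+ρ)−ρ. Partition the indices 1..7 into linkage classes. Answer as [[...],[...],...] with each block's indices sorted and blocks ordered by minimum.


Root system A_4: the 4×4 matrix C matches after relabeling.

λ_j+ρ reflected into Ā_5 (⟨·,θ^∨⟩≤5); 4-tuples as given:

    λ_1 → (1, 0, 1, 3)
    λ_2 → (1, 0, 1, 3)
    λ_3 → (0, 1, 2, 0)
    λ_4 → (1, 0, 1, 3)
    λ_5 → (0, 1, 2, 0)
    λ_6 → (1, 0, 1, 3)
    λ_7 → (0, 1, 2, 0)

Linkage partition of the 7 weights (2 classes, p=5):

[[1, 2, 4, 6], [3, 5, 7]]


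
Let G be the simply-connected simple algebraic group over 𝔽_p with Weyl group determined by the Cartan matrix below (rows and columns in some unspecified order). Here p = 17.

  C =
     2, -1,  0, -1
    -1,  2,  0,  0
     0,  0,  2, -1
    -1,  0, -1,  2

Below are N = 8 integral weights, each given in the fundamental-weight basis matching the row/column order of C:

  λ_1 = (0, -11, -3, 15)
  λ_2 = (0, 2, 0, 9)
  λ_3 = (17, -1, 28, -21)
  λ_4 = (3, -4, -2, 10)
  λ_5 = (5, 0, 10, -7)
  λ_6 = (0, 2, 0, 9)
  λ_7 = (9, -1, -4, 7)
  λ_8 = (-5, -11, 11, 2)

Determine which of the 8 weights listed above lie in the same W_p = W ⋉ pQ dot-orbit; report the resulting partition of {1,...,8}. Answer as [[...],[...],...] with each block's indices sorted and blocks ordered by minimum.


C ↔ A_4 under row/col permutation; |W(A_4)| = 120.

W_17-reps of the 8 weights in Ā_17 (same 4-coord order as C):

  λ_1+ρ ↦ (9, 1, 2, 5);  λ_2+ρ ↦ (1, 3, 1, 10);  λ_3+ρ ↦ (9, 1, 2, 5);  λ_4+ρ ↦ (1, 3, 1, 10);  λ_5+ρ ↦ (0, 1, 5, 6);  λ_6+ρ ↦ (1, 3, 1, 10);  λ_7+ρ ↦ (9, 1, 2, 5);  λ_8+ρ ↦ (1, 3, 1, 10)

3 distinct reps among the 8 weights ⇒ 3 W_17-linkage classes:

[[1, 3, 7], [2, 4, 6, 8], [5]]


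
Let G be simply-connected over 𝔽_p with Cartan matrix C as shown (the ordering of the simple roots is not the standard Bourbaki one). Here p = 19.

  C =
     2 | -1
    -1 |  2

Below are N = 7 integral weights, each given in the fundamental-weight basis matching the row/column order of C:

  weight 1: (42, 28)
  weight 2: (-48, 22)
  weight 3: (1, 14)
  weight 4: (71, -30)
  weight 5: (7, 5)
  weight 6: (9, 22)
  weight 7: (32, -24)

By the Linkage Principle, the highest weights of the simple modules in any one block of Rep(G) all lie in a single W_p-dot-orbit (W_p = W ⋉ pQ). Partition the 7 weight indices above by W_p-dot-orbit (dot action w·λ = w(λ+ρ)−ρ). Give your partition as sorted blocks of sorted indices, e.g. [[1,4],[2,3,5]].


Cartan matrix: type A_2 (|W|=6); un-permuting the 2 rows.

Alcove-folded reps (p=19, 7 weights, presented ϖ-order):

    1: (4, 5)
    2: (4, 5)
    3: (2, 15)
    4: (4, 5)
    5: (8, 6)
    6: (4, 5)
    7: (4, 5)

3 distinct reps among the 7 weights ⇒ 3 W_19-linkage classes:

[[1, 2, 4, 6, 7], [3], [5]]


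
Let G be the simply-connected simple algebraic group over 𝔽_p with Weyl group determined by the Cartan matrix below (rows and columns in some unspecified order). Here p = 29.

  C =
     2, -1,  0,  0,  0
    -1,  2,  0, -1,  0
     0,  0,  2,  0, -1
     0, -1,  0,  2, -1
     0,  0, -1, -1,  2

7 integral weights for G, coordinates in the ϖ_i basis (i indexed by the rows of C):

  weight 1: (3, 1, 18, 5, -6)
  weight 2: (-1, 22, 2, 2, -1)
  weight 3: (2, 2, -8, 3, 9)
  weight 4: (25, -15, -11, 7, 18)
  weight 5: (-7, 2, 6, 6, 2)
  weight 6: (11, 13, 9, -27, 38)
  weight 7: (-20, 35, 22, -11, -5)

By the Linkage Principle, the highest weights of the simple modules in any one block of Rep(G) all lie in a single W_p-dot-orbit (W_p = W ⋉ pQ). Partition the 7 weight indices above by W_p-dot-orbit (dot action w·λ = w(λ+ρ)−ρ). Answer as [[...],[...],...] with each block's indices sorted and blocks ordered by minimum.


Type A_5, rank 5, |W|=720; reorder rows/cols to standard.

W_29-reps of the 7 weights in Ā_29 (same 5-coord order as C):

  [1] (4, 2, 14, 1, 5) · [2] (0, 23, 3, 3, 0) · [3] (3, 3, 7, 4, 3) · [4] (2, 8, 0, 6, 3) · [5] (3, 3, 7, 4, 3) · [6] (2, 8, 0, 6, 3) · [7] (3, 3, 7, 4, 3)

The 7 indices split into 4 linkage classes (same alcove rep ⇔ same W_29-dot-orbit):

[[1], [2], [3, 5, 7], [4, 6]]


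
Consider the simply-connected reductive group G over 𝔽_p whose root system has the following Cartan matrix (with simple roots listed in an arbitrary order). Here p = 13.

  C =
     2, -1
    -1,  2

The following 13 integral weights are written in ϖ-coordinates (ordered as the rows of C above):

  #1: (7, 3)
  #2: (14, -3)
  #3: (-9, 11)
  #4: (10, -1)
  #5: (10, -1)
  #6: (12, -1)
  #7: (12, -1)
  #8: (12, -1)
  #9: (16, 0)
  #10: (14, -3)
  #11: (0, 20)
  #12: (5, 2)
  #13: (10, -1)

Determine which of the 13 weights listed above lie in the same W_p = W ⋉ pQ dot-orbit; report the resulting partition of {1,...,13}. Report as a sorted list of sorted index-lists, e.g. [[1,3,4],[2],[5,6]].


Type A_2, rank 2, |W|=6; reorder rows/cols to standard.

Ā_13 reps of the 13 weights (A_2, coords as presented):

  [1] (8, 4);  [2] (11, 0);  [3] (8, 4);  [4] (11, 0);  [5] (11, 0);  [6] (13, 0);  [7] (13, 0);  [8] (13, 0);  [9] (8, 4);  [10] (11, 0);  [11] (8, 4);  [12] (6, 3);  [13] (11, 0)

Partition of {1..13} into 4 W_13-dot-orbits:

[[1, 3, 9, 11], [2, 4, 5, 10, 13], [6, 7, 8], [12]]


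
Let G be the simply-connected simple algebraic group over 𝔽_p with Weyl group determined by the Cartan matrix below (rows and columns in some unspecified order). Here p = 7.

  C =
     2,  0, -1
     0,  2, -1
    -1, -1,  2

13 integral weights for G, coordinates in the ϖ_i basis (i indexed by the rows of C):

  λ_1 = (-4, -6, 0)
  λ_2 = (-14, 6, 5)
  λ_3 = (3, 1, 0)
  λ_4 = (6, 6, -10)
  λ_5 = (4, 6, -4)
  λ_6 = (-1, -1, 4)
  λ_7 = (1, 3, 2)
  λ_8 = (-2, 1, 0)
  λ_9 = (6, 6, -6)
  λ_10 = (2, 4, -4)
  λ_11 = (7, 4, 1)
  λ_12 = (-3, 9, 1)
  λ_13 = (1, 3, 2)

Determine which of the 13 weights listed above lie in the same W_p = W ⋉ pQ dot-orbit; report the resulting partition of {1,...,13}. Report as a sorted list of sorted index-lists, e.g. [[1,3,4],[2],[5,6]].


Type A_3, rank 3, |W|=24; reorder rows/cols to standard.

Each λ_j+ρ reduced to Ā_7; 3-tuples below use C's row order:

    λ_1+ρ ↦ (4, 2, 1)
    λ_2+ρ ↦ (0, 6, 1)
    λ_3+ρ ↦ (4, 2, 1)
    λ_4+ρ ↦ (0, 0, 5)
    λ_5+ρ ↦ (0, 2, 3)
    λ_6+ρ ↦ (0, 0, 5)
    λ_7+ρ ↦ (0, 2, 3)
    λ_8+ρ ↦ (1, 2, 0)
    λ_9+ρ ↦ (0, 0, 5)
    λ_10+ρ ↦ (0, 2, 3)
    λ_11+ρ ↦ (1, 2, 0)
    λ_12+ρ ↦ (0, 2, 3)
    λ_13+ρ ↦ (0, 2, 3)

These 13 weights hit 5 W_7-dot-orbits; sizes (2, 1, 3, 5, 2):

[[1, 3], [2], [4, 6, 9], [5, 7, 10, 12, 13], [8, 11]]


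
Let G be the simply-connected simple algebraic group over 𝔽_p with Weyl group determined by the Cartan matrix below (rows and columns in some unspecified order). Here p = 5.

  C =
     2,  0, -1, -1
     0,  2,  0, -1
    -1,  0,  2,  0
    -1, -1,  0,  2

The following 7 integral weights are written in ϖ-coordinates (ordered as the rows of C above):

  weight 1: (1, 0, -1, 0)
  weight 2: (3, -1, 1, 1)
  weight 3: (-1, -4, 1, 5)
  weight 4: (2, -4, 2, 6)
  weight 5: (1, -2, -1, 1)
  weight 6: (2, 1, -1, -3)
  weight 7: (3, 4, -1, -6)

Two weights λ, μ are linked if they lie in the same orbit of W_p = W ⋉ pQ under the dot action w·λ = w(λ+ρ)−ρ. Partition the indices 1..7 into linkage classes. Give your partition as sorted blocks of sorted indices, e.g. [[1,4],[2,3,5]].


Type A_4, rank 4, |W|=120; reorder rows/cols to standard.

Each λ_j+ρ reduced to Ā_5; 4-tuples below use C's row order:

  λ_1+ρ ↦ (2, 1, 0, 1);  λ_2+ρ ↦ (2, 1, 0, 1);  λ_3+ρ ↦ (1, 0, 0, 2);  λ_4+ρ ↦ (1, 0, 0, 2);  λ_5+ρ ↦ (2, 1, 0, 1);  λ_6+ρ ↦ (1, 0, 0, 2);  λ_7+ρ ↦ (0, 0, 1, 4)

The 7 indices split into 3 linkage classes (same alcove rep ⇔ same W_5-dot-orbit):

[[1, 2, 5], [3, 4, 6], [7]]


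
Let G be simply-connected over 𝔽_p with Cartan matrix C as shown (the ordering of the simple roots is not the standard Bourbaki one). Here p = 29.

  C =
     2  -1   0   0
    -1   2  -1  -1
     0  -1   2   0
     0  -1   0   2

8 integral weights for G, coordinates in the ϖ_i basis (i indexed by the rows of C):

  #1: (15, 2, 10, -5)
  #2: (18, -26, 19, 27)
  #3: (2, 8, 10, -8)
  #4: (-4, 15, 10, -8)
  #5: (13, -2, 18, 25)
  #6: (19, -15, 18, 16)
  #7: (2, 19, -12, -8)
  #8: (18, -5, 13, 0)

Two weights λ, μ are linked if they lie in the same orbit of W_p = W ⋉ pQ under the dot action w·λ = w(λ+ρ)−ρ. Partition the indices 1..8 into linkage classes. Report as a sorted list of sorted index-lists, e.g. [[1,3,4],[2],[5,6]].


Root system D_4: the 4×4 matrix C matches after relabeling.

Each λ_j+ρ reduced to Ā_29; 4-tuples below use C's row order:

  1: (15, 0, 10, 3);  2: (6, 1, 5, 3);  3: (3, 2, 11, 7);  4: (3, 2, 11, 7);  5: (15, 0, 10, 3);  6: (6, 1, 5, 3);  7: (3, 2, 11, 7);  8: (15, 0, 10, 3)

The 8 indices split into 3 linkage classes (same alcove rep ⇔ same W_29-dot-orbit):

[[1, 5, 8], [2, 6], [3, 4, 7]]


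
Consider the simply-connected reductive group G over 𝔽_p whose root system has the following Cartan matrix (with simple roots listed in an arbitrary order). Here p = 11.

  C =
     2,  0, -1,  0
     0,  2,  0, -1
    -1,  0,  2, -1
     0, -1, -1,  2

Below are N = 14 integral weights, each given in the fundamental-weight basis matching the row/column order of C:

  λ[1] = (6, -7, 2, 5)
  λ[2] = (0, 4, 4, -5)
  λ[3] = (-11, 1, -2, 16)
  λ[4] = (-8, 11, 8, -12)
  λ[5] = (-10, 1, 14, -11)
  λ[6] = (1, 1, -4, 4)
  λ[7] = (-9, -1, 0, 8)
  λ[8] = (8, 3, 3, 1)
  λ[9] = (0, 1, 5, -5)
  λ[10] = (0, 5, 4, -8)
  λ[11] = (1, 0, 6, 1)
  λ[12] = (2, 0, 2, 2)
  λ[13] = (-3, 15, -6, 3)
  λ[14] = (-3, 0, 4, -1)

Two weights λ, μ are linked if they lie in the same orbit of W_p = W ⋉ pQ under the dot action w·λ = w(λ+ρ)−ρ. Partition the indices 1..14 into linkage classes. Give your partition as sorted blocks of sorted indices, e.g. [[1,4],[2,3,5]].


A_4 Cartan matrix, 4 simple roots permuted; ρ=(1,1,1,1).

Each λ_j+ρ reduced to Ā_11; 4-tuples below use C's row order:

  λ_1+ρ ↦ (2, 1, 3, 0)
  λ_2+ρ ↦ (1, 1, 1, 4)
  λ_3+ρ ↦ (2, 1, 3, 0)
  λ_4+ρ ↦ (1, 0, 7, 2)
  λ_5+ρ ↦ (1, 2, 2, 2)
  λ_6+ρ ↦ (1, 2, 2, 2)
  λ_7+ρ ↦ (1, 0, 7, 2)
  λ_8+ρ ↦ (1, 2, 2, 2)
  λ_9+ρ ↦ (1, 2, 2, 2)
  λ_10+ρ ↦ (1, 1, 1, 4)
  λ_11+ρ ↦ (1, 0, 7, 2)
  λ_12+ρ ↦ (3, 1, 3, 3)
  λ_13+ρ ↦ (1, 2, 2, 2)
  λ_14+ρ ↦ (2, 1, 3, 0)

5 distinct reps among the 14 weights ⇒ 5 W_11-linkage classes:

[[1, 3, 14], [2, 10], [4, 7, 11], [5, 6, 8, 9, 13], [12]]


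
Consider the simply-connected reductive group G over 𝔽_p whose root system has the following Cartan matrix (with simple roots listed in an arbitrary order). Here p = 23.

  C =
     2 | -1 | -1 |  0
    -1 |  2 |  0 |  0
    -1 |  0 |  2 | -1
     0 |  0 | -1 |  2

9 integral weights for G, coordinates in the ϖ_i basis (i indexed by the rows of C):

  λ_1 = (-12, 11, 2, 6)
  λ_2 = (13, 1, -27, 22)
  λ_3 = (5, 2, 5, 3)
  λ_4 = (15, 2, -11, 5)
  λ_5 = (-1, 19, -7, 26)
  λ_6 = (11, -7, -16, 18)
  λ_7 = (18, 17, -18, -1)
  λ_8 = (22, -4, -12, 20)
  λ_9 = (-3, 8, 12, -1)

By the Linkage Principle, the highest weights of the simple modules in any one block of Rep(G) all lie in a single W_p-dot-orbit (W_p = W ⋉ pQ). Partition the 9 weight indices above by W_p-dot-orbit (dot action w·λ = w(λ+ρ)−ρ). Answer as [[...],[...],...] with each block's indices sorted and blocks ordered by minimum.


Root system A_4: the 4×4 matrix C matches after relabeling.

λ_j+ρ reflected into Ā_23 (⟨·,θ^∨⟩≤23); 4-tuples as given:

    λ_1 → (3, 1, 7, 1)
    λ_2 → (2, 7, 11, 0)
    λ_3 → (6, 3, 6, 4)
    λ_4 → (6, 3, 6, 4)
    λ_5 → (2, 4, 0, 3)
    λ_6 → (6, 3, 6, 4)
    λ_7 → (2, 4, 0, 3)
    λ_8 → (2, 7, 11, 0)
    λ_9 → (2, 7, 11, 0)

4 distinct reps among the 9 weights ⇒ 4 W_23-linkage classes:

[[1], [2, 8, 9], [3, 4, 6], [5, 7]]


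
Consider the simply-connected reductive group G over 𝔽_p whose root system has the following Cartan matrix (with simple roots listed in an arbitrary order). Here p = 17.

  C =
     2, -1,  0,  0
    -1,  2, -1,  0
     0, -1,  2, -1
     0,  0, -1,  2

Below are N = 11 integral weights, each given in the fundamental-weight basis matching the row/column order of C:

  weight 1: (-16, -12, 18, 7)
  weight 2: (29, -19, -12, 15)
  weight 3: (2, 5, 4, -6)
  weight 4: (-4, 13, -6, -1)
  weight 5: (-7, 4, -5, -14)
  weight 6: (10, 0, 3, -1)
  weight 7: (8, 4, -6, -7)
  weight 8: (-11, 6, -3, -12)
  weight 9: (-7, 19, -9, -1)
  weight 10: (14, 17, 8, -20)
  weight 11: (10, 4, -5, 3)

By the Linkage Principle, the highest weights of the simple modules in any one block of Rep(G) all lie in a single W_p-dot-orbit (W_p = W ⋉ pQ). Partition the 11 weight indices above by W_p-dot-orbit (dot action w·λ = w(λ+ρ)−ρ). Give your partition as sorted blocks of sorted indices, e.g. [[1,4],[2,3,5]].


Dynkin diagram of C (from the 6 off-diagonal −1 entries): A_4.

Ā_17 reps of the 11 weights (A_4, coords as presented):

    1: (1, 6, 2, 7)
    2: (11, 1, 4, 0)
    3: (3, 6, 0, 5)
    4: (3, 6, 0, 5)
    5: (11, 1, 4, 0)
    6: (11, 1, 4, 0)
    7: (3, 6, 0, 5)
    8: (6, 5, 2, 3)
    9: (3, 6, 0, 5)
    10: (1, 6, 2, 7)
    11: (11, 1, 4, 0)

Grouping the 11 weights by Ā_17-representative: 4 linkage classes.

[[1, 10], [2, 5, 6, 11], [3, 4, 7, 9], [8]]


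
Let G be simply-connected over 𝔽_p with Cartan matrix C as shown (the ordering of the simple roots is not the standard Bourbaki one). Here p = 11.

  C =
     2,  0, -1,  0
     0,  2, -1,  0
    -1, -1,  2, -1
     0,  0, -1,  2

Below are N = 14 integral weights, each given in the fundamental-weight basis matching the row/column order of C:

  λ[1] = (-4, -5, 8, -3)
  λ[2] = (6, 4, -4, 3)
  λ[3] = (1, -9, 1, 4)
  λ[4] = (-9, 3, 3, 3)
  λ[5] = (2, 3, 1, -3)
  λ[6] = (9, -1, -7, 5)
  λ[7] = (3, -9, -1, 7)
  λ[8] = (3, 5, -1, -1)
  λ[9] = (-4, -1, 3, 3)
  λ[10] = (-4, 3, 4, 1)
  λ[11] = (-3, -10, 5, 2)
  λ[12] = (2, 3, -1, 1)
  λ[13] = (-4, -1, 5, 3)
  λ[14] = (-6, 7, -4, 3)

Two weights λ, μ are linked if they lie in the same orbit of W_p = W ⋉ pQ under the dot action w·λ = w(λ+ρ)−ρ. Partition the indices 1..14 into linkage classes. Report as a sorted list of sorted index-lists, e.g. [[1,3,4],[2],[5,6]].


D_4 Cartan matrix, 4 simple roots permuted; ρ=(1,1,1,1).

W_11-reps of the 14 weights in Ā_11 (same 4-coord order as C):

  λ_1 → (3, 4, 0, 2)
  λ_2 → (4, 2, 1, 1)
  λ_3 → (4, 2, 1, 1)
  λ_4 → (4, 0, 3, 0)
  λ_5 → (3, 4, 0, 2)
  λ_6 → (4, 6, 0, 0)
  λ_7 → (4, 0, 3, 0)
  λ_8 → (4, 6, 0, 0)
  λ_9 → (3, 0, 1, 4)
  λ_10 → (3, 4, 0, 2)
  λ_11 → (3, 4, 0, 2)
  λ_12 → (3, 4, 0, 2)
  λ_13 → (3, 0, 1, 4)
  λ_14 → (3, 0, 1, 4)

5 distinct reps among the 14 weights ⇒ 5 W_11-linkage classes:

[[1, 5, 10, 11, 12], [2, 3], [4, 7], [6, 8], [9, 13, 14]]


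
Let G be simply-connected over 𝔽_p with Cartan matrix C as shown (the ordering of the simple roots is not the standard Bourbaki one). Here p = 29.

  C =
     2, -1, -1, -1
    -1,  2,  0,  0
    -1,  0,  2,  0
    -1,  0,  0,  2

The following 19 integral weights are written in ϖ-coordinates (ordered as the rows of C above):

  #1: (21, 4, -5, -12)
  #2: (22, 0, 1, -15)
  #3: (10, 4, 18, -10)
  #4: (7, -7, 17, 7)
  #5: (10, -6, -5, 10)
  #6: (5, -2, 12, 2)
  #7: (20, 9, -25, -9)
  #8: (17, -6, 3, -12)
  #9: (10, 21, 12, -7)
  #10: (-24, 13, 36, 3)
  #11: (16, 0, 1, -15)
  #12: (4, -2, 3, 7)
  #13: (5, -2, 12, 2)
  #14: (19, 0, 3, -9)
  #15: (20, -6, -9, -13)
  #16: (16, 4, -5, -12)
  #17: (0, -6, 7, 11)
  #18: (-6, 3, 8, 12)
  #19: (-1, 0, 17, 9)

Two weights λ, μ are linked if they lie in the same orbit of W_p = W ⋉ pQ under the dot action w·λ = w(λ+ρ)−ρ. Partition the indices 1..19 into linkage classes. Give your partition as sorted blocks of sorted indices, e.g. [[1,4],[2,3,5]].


C ↔ D_4 under row/col permutation; |W(D_4)| = 192.

λ_j+ρ reflected into Ā_29 (⟨·,θ^∨⟩≤29); 4-tuples as given:

  λ_1+ρ ↦ (2, 5, 4, 11)
  λ_2+ρ ↦ (3, 1, 2, 14)
  λ_3+ρ ↦ (5, 1, 13, 3)
  λ_4+ρ ↦ (5, 1, 13, 3)
  λ_5+ρ ↦ (2, 5, 4, 11)
  λ_6+ρ ↦ (5, 1, 13, 3)
  λ_7+ρ ↦ (5, 1, 13, 3)
  λ_8+ρ ↦ (2, 5, 4, 11)
  λ_9+ρ ↦ (2, 5, 4, 11)
  λ_10+ρ ↦ (3, 1, 6, 11)
  λ_11+ρ ↦ (3, 1, 2, 14)
  λ_12+ρ ↦ (4, 1, 4, 8)
  λ_13+ρ ↦ (5, 1, 13, 3)
  λ_14+ρ ↦ (4, 1, 4, 8)
  λ_15+ρ ↦ (4, 1, 4, 8)
  λ_16+ρ ↦ (2, 5, 4, 11)
  λ_17+ρ ↦ (4, 1, 4, 8)
  λ_18+ρ ↦ (4, 1, 4, 8)
  λ_19+ρ ↦ (0, 1, 18, 10)

Grouping the 19 weights by Ā_29-representative: 6 linkage classes.

[[1, 5, 8, 9, 16], [2, 11], [3, 4, 6, 7, 13], [10], [12, 14, 15, 17, 18], [19]]


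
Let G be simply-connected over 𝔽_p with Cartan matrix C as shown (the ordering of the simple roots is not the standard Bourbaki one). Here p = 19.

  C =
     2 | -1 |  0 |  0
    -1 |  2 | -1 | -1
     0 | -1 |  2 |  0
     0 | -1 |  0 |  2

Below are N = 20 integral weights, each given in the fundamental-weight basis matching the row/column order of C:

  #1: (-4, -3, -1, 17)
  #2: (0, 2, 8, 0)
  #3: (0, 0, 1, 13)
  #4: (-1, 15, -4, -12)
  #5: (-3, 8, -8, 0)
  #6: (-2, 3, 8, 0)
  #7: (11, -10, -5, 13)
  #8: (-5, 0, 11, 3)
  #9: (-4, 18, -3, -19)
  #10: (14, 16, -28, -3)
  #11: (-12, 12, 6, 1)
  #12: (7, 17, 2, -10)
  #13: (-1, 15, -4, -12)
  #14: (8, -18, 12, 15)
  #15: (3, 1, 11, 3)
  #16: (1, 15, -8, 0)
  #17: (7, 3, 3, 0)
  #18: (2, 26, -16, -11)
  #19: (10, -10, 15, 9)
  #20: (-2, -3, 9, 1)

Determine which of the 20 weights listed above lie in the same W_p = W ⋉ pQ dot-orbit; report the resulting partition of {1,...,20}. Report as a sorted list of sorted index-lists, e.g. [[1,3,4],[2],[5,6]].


Type D_4, rank 4, |W|=192; reorder rows/cols to standard.

W_19-reps of the 20 weights in Ā_19 (same 4-coord order as C):

    1: (0, 2, 3, 11)
    2: (1, 3, 9, 1)
    3: (1, 1, 2, 14)
    4: (0, 2, 3, 11)
    5: (2, 0, 7, 1)
    6: (1, 3, 9, 1)
    7: (1, 3, 9, 1)
    8: (1, 3, 9, 1)
    9: (1, 1, 2, 14)
    10: (8, 2, 4, 1)
    11: (8, 2, 4, 1)
    12: (2, 0, 7, 1)
    13: (0, 2, 3, 11)
    14: (8, 2, 4, 1)
    15: (1, 3, 9, 1)
    16: (2, 0, 7, 1)
    17: (8, 2, 4, 1)
    18: (8, 2, 4, 1)
    19: (2, 0, 7, 1)
    20: (2, 0, 7, 1)

Grouping the 20 weights by Ā_19-representative: 5 linkage classes.

[[1, 4, 13], [2, 6, 7, 8, 15], [3, 9], [5, 12, 16, 19, 20], [10, 11, 14, 17, 18]]


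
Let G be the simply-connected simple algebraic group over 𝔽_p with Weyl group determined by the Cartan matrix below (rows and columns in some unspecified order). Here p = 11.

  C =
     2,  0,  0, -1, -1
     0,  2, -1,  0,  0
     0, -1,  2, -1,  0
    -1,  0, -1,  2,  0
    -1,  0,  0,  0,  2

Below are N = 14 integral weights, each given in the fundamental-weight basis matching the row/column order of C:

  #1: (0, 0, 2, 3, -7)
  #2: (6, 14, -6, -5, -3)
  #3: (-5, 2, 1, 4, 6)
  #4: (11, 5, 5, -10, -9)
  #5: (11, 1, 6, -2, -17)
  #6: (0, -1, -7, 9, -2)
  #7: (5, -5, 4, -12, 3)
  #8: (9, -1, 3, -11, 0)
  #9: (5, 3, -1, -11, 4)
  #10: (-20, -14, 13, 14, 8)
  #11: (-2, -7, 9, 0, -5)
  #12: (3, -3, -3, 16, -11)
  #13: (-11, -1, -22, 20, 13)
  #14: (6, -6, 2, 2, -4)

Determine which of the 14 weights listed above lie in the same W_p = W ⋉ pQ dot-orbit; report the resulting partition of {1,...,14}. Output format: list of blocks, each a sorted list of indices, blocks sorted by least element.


Cartan matrix: type A_5 (|W|=720); un-permuting the 5 rows.

Each λ_j+ρ reduced to Ā_11; 5-tuples below use C's row order:

  λ_1 → (4, 1, 2, 1, 1) · λ_2 → (0, 2, 4, 1, 2) · λ_3 → (4, 1, 2, 1, 1) · λ_4 → (4, 1, 2, 1, 1) · λ_5 → (0, 2, 4, 1, 2) · λ_6 → (0, 6, 0, 4, 1) · λ_7 → (0, 6, 0, 4, 1) · λ_8 → (0, 6, 0, 4, 1) · λ_9 → (0, 6, 0, 4, 1) · λ_10 → (4, 1, 2, 1, 1) · λ_11 → (0, 6, 0, 4, 1) · λ_12 → (0, 2, 4, 1, 2) · λ_13 → (0, 0, 3, 7, 0) · λ_14 → (4, 1, 2, 1, 1)

The 14 indices split into 4 linkage classes (same alcove rep ⇔ same W_11-dot-orbit):

[[1, 3, 4, 10, 14], [2, 5, 12], [6, 7, 8, 9, 11], [13]]


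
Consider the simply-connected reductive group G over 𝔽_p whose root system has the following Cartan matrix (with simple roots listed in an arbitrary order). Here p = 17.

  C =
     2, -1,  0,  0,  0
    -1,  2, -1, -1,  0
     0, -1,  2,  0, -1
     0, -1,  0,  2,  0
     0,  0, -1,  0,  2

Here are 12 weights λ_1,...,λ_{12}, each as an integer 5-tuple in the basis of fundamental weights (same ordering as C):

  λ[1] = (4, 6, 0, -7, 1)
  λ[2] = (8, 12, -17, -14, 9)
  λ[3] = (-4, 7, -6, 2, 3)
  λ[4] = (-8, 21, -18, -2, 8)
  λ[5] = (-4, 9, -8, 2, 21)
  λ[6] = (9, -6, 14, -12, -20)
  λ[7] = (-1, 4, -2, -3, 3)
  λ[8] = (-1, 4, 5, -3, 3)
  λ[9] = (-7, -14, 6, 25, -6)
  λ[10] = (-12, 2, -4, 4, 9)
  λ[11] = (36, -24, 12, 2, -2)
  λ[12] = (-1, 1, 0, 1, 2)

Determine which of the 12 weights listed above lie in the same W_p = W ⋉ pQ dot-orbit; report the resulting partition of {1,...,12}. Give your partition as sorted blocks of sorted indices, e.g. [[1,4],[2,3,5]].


Root system D_5: the 5×5 matrix C matches after relabeling.

Ā_17 reps of the 12 weights (D_5, coords as presented):

  λ_1+ρ ↦ (5, 1, 1, 6, 2)
  λ_2+ρ ↦ (7, 0, 1, 3, 0)
  λ_3+ρ ↦ (3, 0, 4, 3, 1)
  λ_4+ρ ↦ (0, 2, 1, 2, 3)
  λ_5+ρ ↦ (3, 0, 4, 3, 1)
  λ_6+ρ ↦ (5, 1, 1, 6, 2)
  λ_7+ρ ↦ (0, 2, 1, 2, 3)
  λ_8+ρ ↦ (0, 2, 1, 2, 3)
  λ_9+ρ ↦ (0, 2, 1, 2, 3)
  λ_10+ρ ↦ (3, 0, 4, 3, 1)
  λ_11+ρ ↦ (3, 0, 4, 3, 1)
  λ_12+ρ ↦ (0, 2, 1, 2, 3)

These 12 weights hit 4 W_17-dot-orbits; sizes (2, 1, 4, 5):

[[1, 6], [2], [3, 5, 10, 11], [4, 7, 8, 9, 12]]


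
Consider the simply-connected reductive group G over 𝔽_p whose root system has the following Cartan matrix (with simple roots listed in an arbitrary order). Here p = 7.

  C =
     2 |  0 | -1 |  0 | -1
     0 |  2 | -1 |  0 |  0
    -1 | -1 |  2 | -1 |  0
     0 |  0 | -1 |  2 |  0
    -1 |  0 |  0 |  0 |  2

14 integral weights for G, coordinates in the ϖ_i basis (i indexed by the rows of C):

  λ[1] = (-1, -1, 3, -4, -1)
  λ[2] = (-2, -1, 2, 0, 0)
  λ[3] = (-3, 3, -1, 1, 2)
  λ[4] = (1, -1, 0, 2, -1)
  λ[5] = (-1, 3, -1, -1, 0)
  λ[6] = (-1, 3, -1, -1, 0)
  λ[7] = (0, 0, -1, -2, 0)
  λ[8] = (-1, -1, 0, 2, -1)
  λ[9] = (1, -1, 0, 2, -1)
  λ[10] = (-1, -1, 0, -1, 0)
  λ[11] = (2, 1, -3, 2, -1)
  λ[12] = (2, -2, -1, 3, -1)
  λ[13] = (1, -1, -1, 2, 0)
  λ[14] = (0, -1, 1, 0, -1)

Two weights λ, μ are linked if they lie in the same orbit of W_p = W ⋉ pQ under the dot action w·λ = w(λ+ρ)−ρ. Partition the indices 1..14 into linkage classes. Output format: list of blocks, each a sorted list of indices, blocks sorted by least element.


Root system D_5: the 5×5 matrix C matches after relabeling.

W_7-reps of the 14 weights in Ā_7 (same 5-coord order as C):

  [1] (0, 0, 1, 3, 0);  [2] (1, 0, 2, 1, 0);  [3] (0, 2, 2, 0, 1);  [4] (0, 0, 1, 3, 0);  [5] (0, 4, 0, 0, 1);  [6] (0, 4, 0, 0, 1);  [7] (0, 0, 1, 0, 1);  [8] (0, 0, 1, 3, 0);  [9] (0, 0, 1, 3, 0);  [10] (0, 0, 1, 0, 1);  [11] (1, 0, 2, 1, 0);  [12] (0, 0, 1, 3, 0);  [13] (1, 0, 0, 3, 1);  [14] (1, 0, 2, 1, 0)

Grouping the 14 weights by Ā_7-representative: 6 linkage classes.

[[1, 4, 8, 9, 12], [2, 11, 14], [3], [5, 6], [7, 10], [13]]


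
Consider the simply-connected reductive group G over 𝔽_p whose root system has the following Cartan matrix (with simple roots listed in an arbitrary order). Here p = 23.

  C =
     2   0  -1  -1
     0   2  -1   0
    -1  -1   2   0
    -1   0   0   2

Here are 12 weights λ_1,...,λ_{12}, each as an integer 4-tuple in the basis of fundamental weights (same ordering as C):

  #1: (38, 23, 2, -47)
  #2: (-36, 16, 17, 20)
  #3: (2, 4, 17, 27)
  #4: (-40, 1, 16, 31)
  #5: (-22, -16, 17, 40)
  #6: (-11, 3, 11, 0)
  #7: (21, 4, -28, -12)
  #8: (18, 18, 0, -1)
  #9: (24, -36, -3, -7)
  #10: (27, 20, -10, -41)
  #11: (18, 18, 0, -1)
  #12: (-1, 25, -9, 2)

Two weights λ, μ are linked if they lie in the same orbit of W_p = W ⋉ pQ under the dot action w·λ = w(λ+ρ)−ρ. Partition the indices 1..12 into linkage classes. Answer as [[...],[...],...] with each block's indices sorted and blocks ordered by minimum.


A_4 Cartan matrix, 4 simple roots permuted; ρ=(1,1,1,1).

Each λ_j+ρ reduced to Ā_23; 4-tuples below use C's row order:

  λ_1 → (3, 3, 1, 16);  λ_2 → (4, 12, 5, 2);  λ_3 → (3, 15, 0, 2);  λ_4 → (1, 4, 2, 9);  λ_5 → (3, 15, 0, 2);  λ_6 → (1, 4, 2, 9);  λ_7 → (0, 7, 11, 1);  λ_8 → (3, 3, 1, 16);  λ_9 → (4, 12, 5, 2);  λ_10 → (4, 12, 5, 2);  λ_11 → (3, 3, 1, 16);  λ_12 → (3, 15, 0, 2)

Grouping the 12 weights by Ā_23-representative: 5 linkage classes.

[[1, 8, 11], [2, 9, 10], [3, 5, 12], [4, 6], [7]]


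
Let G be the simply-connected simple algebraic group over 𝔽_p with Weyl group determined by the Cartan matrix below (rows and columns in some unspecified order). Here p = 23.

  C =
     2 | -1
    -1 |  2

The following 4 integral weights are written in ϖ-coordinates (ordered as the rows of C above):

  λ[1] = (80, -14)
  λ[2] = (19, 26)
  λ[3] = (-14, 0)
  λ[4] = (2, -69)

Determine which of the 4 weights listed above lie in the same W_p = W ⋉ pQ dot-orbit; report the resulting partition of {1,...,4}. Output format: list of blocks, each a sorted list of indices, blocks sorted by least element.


Cartan matrix: type A_2 (|W|=6); un-permuting the 2 rows.

λ_j+ρ reflected into Ā_23 (⟨·,θ^∨⟩≤23); 2-tuples as given:

    λ_1+ρ ↦ (1, 12)
    λ_2+ρ ↦ (3, 1)
    λ_3+ρ ↦ (1, 12)
    λ_4+ρ ↦ (3, 1)

These 4 weights hit 2 W_23-dot-orbits; sizes (2, 2):

[[1, 3], [2, 4]]


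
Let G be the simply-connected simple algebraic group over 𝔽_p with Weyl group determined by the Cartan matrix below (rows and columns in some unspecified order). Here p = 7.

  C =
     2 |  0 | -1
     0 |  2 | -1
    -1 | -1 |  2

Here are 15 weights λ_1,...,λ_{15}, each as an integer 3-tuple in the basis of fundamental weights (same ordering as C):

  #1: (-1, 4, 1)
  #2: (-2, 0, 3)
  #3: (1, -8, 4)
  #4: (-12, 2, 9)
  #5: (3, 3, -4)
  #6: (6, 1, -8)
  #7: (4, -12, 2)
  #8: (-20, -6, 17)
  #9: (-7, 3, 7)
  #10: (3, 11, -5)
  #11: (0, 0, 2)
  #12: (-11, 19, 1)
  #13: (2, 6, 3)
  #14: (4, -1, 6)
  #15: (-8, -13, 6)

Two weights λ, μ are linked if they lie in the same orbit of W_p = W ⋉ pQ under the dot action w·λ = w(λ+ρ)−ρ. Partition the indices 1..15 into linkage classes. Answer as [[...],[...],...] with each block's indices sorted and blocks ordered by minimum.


Dynkin diagram of C (from the 4 off-diagonal −1 entries): A_3.

W_7-reps of the 15 weights in Ā_7 (same 3-coord order as C):

  λ_1 → (0, 5, 2) · λ_2 → (1, 1, 3) · λ_3 → (0, 5, 2) · λ_4 → (1, 1, 3) · λ_5 → (1, 1, 3) · λ_6 → (0, 5, 2) · λ_7 → (1, 1, 3) · λ_8 → (1, 1, 1) · λ_9 → (1, 1, 1) · λ_10 → (4, 2, 1) · λ_11 → (1, 1, 3) · λ_12 → (1, 1, 1) · λ_13 → (4, 0, 0) · λ_14 → (0, 5, 2) · λ_15 → (0, 5, 2)

The 15 indices split into 5 linkage classes (same alcove rep ⇔ same W_7-dot-orbit):

[[1, 3, 6, 14, 15], [2, 4, 5, 7, 11], [8, 9, 12], [10], [13]]


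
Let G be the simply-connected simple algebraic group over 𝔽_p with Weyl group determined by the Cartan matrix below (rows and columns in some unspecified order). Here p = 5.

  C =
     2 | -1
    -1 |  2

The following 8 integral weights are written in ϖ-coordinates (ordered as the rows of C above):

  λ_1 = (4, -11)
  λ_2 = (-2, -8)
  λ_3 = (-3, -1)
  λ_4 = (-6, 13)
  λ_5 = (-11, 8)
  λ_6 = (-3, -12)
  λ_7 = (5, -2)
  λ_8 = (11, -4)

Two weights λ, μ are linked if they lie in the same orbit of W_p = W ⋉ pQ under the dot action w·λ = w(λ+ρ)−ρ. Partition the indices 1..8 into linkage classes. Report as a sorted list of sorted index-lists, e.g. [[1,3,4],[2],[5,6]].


Cartan matrix: type A_2 (|W|=6); un-permuting the 2 rows.

λ_j+ρ reflected into Ā_5 (⟨·,θ^∨⟩≤5); 2-tuples as given:

  1: (0, 0);  2: (2, 2);  3: (0, 2);  4: (0, 4);  5: (0, 4);  6: (2, 2);  7: (4, 0);  8: (2, 2)

The 8 indices split into 5 linkage classes (same alcove rep ⇔ same W_5-dot-orbit):

[[1], [2, 6, 8], [3], [4, 5], [7]]


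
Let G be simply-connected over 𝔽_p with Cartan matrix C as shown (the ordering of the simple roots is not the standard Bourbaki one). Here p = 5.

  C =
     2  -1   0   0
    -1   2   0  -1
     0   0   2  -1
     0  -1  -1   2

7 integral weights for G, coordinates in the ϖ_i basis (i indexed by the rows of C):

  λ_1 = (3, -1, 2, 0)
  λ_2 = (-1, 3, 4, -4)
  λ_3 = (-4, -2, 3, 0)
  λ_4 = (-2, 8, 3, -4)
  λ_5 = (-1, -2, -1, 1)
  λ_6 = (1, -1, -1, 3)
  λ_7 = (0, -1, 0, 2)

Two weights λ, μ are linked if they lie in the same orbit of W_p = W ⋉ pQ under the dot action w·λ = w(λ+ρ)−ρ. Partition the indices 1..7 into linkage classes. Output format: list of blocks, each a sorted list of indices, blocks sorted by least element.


Dynkin diagram of C (from the 6 off-diagonal −1 entries): A_4.

λ_j+ρ reflected into Ā_5 (⟨·,θ^∨⟩≤5); 4-tuples as given:

  [1] (1, 0, 0, 1) · [2] (1, 0, 1, 3) · [3] (1, 0, 1, 3) · [4] (1, 0, 0, 1) · [5] (1, 0, 0, 1) · [6] (1, 0, 1, 3) · [7] (1, 0, 1, 3)

The 7 indices split into 2 linkage classes (same alcove rep ⇔ same W_5-dot-orbit):

[[1, 4, 5], [2, 3, 6, 7]]


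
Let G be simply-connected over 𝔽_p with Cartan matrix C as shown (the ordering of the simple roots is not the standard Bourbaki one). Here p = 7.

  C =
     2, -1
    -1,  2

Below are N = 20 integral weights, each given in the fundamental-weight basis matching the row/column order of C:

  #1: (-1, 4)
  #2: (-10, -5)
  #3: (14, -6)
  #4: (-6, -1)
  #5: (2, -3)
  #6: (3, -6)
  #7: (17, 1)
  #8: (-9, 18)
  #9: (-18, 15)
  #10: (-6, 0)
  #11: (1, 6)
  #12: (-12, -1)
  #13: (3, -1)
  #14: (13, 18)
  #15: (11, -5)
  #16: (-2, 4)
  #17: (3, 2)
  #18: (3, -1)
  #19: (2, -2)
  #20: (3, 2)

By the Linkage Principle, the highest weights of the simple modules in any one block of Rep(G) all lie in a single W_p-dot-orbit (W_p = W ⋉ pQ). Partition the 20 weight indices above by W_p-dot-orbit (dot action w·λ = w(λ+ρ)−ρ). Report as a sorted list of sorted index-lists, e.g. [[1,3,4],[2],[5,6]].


Type A_2, rank 2, |W|=6; reorder rows/cols to standard.

Each λ_j+ρ reduced to Ā_7; 2-tuples below use C's row order:

  [1] (0, 5);  [2] (2, 1);  [3] (1, 2);  [4] (0, 5);  [5] (1, 2);  [6] (1, 4);  [7] (2, 1);  [8] (1, 4);  [9] (1, 4);  [10] (1, 4);  [11] (0, 5);  [12] (4, 3);  [13] (4, 0);  [14] (0, 5);  [15] (2, 1);  [16] (1, 4);  [17] (4, 3);  [18] (4, 0);  [19] (2, 1);  [20] (4, 3)

Grouping the 20 weights by Ā_7-representative: 6 linkage classes.

[[1, 4, 11, 14], [2, 7, 15, 19], [3, 5], [6, 8, 9, 10, 16], [12, 17, 20], [13, 18]]


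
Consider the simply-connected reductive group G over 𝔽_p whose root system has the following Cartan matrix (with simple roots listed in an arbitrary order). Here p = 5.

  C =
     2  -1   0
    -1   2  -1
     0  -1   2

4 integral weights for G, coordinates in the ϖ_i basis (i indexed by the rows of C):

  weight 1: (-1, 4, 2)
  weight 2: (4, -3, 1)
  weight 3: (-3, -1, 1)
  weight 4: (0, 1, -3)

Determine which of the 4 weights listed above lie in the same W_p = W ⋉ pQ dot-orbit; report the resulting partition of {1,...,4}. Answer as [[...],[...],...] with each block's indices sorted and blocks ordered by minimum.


A_3 Cartan matrix, 3 simple roots permuted; ρ=(1,1,1).

W_5-reps of the 4 weights in Ā_5 (same 3-coord order as C):

  1: (3, 2, 0);  2: (3, 2, 0);  3: (0, 2, 0);  4: (1, 0, 2)

Linkage partition of the 4 weights (3 classes, p=5):

[[1, 2], [3], [4]]


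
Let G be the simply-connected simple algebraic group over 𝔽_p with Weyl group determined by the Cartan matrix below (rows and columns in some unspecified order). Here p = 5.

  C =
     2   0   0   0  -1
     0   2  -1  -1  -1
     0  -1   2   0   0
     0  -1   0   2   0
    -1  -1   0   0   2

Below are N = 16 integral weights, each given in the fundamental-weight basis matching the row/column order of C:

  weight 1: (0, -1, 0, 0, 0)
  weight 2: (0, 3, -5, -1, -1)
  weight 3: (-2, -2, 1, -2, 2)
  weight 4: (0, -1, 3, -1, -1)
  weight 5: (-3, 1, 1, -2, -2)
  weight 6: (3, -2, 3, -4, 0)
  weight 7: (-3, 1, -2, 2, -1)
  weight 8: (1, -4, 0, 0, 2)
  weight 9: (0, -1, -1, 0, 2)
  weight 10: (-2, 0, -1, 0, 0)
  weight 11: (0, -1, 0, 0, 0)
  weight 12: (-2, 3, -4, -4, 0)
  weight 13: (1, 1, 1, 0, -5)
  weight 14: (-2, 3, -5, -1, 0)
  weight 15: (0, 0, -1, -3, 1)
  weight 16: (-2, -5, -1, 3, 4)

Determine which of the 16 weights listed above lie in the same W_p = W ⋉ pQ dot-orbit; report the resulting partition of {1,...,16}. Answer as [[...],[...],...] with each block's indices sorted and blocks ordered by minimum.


Root system D_5: the 5×5 matrix C matches after relabeling.

λ_j+ρ reflected into Ā_5 (⟨·,θ^∨⟩≤5); 5-tuples as given:

  λ_1+ρ ↦ (1, 0, 1, 1, 1) · λ_2+ρ ↦ (1, 0, 4, 0, 0) · λ_3+ρ ↦ (1, 1, 0, 1, 0) · λ_4+ρ ↦ (1, 0, 4, 0, 0) · λ_5+ρ ↦ (1, 1, 0, 1, 0) · λ_6+ρ ↦ (1, 0, 0, 1, 0) · λ_7+ρ ↦ (0, 1, 0, 2, 0) · λ_8+ρ ↦ (1, 0, 1, 1, 1) · λ_9+ρ ↦ (1, 0, 0, 1, 0) · λ_10+ρ ↦ (1, 1, 0, 1, 0) · λ_11+ρ ↦ (1, 0, 1, 1, 1) · λ_12+ρ ↦ (1, 0, 1, 1, 1) · λ_13+ρ ↦ (2, 1, 0, 1, 0) · λ_14+ρ ↦ (1, 0, 4, 0, 0) · λ_15+ρ ↦ (1, 0, 1, 1, 1) · λ_16+ρ ↦ (1, 0, 4, 0, 0)

Partition of {1..16} into 6 W_5-dot-orbits:

[[1, 8, 11, 12, 15], [2, 4, 14, 16], [3, 5, 10], [6, 9], [7], [13]]
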